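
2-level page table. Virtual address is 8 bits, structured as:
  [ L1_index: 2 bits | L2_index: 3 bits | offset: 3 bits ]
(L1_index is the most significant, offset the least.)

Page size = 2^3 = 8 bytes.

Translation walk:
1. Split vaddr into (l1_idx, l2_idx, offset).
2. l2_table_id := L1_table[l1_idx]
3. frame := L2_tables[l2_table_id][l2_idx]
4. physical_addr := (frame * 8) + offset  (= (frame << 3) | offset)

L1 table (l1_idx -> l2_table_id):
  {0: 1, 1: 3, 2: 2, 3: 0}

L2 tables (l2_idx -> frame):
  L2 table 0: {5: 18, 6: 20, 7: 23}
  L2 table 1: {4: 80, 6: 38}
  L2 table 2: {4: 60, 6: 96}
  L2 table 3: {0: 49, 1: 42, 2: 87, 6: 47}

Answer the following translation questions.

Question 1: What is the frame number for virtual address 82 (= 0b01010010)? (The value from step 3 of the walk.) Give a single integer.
vaddr = 82: l1_idx=1, l2_idx=2
L1[1] = 3; L2[3][2] = 87

Answer: 87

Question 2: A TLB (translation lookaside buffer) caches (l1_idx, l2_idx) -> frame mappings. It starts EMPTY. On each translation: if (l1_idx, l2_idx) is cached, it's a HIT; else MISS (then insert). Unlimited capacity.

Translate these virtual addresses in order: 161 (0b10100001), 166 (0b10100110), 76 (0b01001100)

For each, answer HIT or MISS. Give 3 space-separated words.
Answer: MISS HIT MISS

Derivation:
vaddr=161: (2,4) not in TLB -> MISS, insert
vaddr=166: (2,4) in TLB -> HIT
vaddr=76: (1,1) not in TLB -> MISS, insert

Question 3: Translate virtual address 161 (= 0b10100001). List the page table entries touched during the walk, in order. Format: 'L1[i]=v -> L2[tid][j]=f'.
vaddr = 161 = 0b10100001
Split: l1_idx=2, l2_idx=4, offset=1

Answer: L1[2]=2 -> L2[2][4]=60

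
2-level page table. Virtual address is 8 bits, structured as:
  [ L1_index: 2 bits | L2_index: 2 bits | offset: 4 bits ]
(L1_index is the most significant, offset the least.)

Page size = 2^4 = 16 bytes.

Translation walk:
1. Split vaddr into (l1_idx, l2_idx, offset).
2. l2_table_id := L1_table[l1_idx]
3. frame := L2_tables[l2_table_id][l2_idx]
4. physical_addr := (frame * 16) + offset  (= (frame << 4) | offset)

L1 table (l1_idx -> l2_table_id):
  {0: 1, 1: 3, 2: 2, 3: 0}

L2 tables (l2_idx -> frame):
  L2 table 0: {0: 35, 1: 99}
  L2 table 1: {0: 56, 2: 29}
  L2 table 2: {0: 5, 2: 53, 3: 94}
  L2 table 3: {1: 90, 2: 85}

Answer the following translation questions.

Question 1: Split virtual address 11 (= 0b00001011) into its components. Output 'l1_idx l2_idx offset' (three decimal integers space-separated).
Answer: 0 0 11

Derivation:
vaddr = 11 = 0b00001011
  top 2 bits -> l1_idx = 0
  next 2 bits -> l2_idx = 0
  bottom 4 bits -> offset = 11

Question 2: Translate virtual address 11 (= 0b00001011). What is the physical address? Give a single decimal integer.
vaddr = 11 = 0b00001011
Split: l1_idx=0, l2_idx=0, offset=11
L1[0] = 1
L2[1][0] = 56
paddr = 56 * 16 + 11 = 907

Answer: 907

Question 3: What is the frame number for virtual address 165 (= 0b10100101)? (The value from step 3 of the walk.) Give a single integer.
vaddr = 165: l1_idx=2, l2_idx=2
L1[2] = 2; L2[2][2] = 53

Answer: 53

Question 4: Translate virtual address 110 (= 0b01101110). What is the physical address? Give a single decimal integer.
Answer: 1374

Derivation:
vaddr = 110 = 0b01101110
Split: l1_idx=1, l2_idx=2, offset=14
L1[1] = 3
L2[3][2] = 85
paddr = 85 * 16 + 14 = 1374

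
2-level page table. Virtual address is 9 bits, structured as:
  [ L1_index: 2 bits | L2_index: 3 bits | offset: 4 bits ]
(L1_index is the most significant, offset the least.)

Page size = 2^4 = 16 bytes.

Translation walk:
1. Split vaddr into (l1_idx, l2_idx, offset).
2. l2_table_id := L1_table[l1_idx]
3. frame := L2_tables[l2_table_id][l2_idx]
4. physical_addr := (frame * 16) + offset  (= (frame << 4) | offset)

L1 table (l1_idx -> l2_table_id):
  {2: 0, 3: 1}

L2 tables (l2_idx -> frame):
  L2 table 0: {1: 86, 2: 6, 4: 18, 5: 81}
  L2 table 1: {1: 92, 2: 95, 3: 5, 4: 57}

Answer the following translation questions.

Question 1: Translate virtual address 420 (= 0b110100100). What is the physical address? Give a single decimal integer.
Answer: 1524

Derivation:
vaddr = 420 = 0b110100100
Split: l1_idx=3, l2_idx=2, offset=4
L1[3] = 1
L2[1][2] = 95
paddr = 95 * 16 + 4 = 1524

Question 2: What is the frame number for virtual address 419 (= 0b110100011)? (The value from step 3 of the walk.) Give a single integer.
vaddr = 419: l1_idx=3, l2_idx=2
L1[3] = 1; L2[1][2] = 95

Answer: 95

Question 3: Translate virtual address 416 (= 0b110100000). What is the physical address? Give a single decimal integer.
vaddr = 416 = 0b110100000
Split: l1_idx=3, l2_idx=2, offset=0
L1[3] = 1
L2[1][2] = 95
paddr = 95 * 16 + 0 = 1520

Answer: 1520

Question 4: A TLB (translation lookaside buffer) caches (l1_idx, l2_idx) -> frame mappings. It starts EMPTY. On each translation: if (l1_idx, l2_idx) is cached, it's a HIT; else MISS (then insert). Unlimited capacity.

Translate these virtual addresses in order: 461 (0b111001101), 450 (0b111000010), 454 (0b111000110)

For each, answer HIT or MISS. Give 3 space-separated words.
Answer: MISS HIT HIT

Derivation:
vaddr=461: (3,4) not in TLB -> MISS, insert
vaddr=450: (3,4) in TLB -> HIT
vaddr=454: (3,4) in TLB -> HIT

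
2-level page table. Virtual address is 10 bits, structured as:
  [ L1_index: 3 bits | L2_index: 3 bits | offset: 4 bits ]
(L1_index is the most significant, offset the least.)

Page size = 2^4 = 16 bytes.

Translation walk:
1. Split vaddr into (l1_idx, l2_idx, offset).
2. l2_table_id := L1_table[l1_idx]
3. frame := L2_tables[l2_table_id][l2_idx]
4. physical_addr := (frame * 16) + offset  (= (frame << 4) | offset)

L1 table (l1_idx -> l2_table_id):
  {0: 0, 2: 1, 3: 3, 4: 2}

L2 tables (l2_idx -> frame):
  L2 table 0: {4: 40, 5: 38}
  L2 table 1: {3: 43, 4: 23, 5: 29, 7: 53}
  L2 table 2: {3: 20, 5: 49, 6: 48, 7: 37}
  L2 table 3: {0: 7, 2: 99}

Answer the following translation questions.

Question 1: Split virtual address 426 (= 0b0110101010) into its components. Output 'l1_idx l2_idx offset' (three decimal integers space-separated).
vaddr = 426 = 0b0110101010
  top 3 bits -> l1_idx = 3
  next 3 bits -> l2_idx = 2
  bottom 4 bits -> offset = 10

Answer: 3 2 10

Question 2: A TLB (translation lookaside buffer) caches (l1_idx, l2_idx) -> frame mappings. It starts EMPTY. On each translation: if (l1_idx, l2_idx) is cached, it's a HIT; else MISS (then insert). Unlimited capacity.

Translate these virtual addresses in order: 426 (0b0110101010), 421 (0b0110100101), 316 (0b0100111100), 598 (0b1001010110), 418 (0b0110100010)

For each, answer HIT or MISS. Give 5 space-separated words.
Answer: MISS HIT MISS MISS HIT

Derivation:
vaddr=426: (3,2) not in TLB -> MISS, insert
vaddr=421: (3,2) in TLB -> HIT
vaddr=316: (2,3) not in TLB -> MISS, insert
vaddr=598: (4,5) not in TLB -> MISS, insert
vaddr=418: (3,2) in TLB -> HIT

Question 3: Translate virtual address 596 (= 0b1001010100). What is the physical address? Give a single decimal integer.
Answer: 788

Derivation:
vaddr = 596 = 0b1001010100
Split: l1_idx=4, l2_idx=5, offset=4
L1[4] = 2
L2[2][5] = 49
paddr = 49 * 16 + 4 = 788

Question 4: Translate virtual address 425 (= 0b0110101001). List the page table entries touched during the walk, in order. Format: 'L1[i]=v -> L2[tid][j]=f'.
Answer: L1[3]=3 -> L2[3][2]=99

Derivation:
vaddr = 425 = 0b0110101001
Split: l1_idx=3, l2_idx=2, offset=9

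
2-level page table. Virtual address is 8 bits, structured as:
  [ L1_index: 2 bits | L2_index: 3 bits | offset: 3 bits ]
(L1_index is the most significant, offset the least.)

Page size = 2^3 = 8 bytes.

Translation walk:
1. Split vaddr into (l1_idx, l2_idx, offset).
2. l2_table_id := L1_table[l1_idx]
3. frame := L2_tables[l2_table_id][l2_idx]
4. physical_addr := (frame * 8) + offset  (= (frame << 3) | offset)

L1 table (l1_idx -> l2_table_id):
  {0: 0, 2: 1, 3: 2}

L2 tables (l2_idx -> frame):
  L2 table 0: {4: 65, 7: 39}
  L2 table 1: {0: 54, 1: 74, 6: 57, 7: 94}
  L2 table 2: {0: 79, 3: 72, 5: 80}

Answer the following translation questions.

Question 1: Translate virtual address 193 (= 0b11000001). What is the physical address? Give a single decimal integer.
vaddr = 193 = 0b11000001
Split: l1_idx=3, l2_idx=0, offset=1
L1[3] = 2
L2[2][0] = 79
paddr = 79 * 8 + 1 = 633

Answer: 633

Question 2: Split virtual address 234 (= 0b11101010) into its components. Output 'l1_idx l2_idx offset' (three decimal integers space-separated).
vaddr = 234 = 0b11101010
  top 2 bits -> l1_idx = 3
  next 3 bits -> l2_idx = 5
  bottom 3 bits -> offset = 2

Answer: 3 5 2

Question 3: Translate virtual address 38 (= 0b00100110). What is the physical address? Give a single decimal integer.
Answer: 526

Derivation:
vaddr = 38 = 0b00100110
Split: l1_idx=0, l2_idx=4, offset=6
L1[0] = 0
L2[0][4] = 65
paddr = 65 * 8 + 6 = 526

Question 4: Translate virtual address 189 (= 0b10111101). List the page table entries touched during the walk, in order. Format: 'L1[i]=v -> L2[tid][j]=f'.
vaddr = 189 = 0b10111101
Split: l1_idx=2, l2_idx=7, offset=5

Answer: L1[2]=1 -> L2[1][7]=94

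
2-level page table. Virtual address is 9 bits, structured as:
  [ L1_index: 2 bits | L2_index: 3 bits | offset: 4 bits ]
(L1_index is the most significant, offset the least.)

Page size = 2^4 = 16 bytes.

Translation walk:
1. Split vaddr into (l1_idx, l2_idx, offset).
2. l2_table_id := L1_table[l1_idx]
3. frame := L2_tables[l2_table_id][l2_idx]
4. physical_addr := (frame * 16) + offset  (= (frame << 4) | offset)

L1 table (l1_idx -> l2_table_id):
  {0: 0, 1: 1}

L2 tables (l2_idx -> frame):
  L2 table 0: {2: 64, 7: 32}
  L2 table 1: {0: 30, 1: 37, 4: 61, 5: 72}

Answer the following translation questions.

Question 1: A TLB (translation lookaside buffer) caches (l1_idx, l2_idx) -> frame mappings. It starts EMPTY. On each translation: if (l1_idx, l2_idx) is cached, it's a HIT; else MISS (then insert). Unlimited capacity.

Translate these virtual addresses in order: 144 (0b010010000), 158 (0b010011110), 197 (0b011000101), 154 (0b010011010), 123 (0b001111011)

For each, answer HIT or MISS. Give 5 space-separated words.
Answer: MISS HIT MISS HIT MISS

Derivation:
vaddr=144: (1,1) not in TLB -> MISS, insert
vaddr=158: (1,1) in TLB -> HIT
vaddr=197: (1,4) not in TLB -> MISS, insert
vaddr=154: (1,1) in TLB -> HIT
vaddr=123: (0,7) not in TLB -> MISS, insert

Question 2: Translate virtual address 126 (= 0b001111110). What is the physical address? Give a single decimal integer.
vaddr = 126 = 0b001111110
Split: l1_idx=0, l2_idx=7, offset=14
L1[0] = 0
L2[0][7] = 32
paddr = 32 * 16 + 14 = 526

Answer: 526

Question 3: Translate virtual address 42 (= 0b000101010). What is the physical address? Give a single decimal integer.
Answer: 1034

Derivation:
vaddr = 42 = 0b000101010
Split: l1_idx=0, l2_idx=2, offset=10
L1[0] = 0
L2[0][2] = 64
paddr = 64 * 16 + 10 = 1034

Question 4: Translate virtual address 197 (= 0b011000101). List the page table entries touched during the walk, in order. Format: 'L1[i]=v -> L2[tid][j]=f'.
vaddr = 197 = 0b011000101
Split: l1_idx=1, l2_idx=4, offset=5

Answer: L1[1]=1 -> L2[1][4]=61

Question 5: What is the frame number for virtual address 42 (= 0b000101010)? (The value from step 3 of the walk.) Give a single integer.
vaddr = 42: l1_idx=0, l2_idx=2
L1[0] = 0; L2[0][2] = 64

Answer: 64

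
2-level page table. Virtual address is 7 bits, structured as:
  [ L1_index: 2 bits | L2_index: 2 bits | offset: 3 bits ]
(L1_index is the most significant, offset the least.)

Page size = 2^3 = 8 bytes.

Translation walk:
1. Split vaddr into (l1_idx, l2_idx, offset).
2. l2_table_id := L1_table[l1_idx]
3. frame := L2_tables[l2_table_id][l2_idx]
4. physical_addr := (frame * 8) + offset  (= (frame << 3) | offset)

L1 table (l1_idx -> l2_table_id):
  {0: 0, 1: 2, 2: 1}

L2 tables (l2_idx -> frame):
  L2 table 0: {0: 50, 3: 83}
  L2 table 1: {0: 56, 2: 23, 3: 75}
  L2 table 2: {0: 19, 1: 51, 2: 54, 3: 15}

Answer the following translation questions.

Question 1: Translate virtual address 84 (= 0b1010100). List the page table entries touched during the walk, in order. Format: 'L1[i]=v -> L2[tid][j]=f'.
Answer: L1[2]=1 -> L2[1][2]=23

Derivation:
vaddr = 84 = 0b1010100
Split: l1_idx=2, l2_idx=2, offset=4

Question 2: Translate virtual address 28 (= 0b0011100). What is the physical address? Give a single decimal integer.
Answer: 668

Derivation:
vaddr = 28 = 0b0011100
Split: l1_idx=0, l2_idx=3, offset=4
L1[0] = 0
L2[0][3] = 83
paddr = 83 * 8 + 4 = 668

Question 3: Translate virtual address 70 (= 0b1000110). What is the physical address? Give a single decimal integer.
vaddr = 70 = 0b1000110
Split: l1_idx=2, l2_idx=0, offset=6
L1[2] = 1
L2[1][0] = 56
paddr = 56 * 8 + 6 = 454

Answer: 454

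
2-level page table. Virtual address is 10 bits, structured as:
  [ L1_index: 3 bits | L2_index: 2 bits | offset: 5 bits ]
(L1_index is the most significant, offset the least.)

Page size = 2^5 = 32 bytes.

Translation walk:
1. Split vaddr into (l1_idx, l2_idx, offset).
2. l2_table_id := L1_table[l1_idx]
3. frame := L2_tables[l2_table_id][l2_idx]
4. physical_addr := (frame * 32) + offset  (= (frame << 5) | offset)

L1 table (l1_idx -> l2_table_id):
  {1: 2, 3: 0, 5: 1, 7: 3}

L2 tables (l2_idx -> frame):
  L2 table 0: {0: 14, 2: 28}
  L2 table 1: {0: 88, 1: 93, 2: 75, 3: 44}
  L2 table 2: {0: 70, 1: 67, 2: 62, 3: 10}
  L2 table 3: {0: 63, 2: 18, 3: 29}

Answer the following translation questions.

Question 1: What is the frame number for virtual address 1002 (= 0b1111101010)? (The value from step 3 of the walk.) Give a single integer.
Answer: 29

Derivation:
vaddr = 1002: l1_idx=7, l2_idx=3
L1[7] = 3; L2[3][3] = 29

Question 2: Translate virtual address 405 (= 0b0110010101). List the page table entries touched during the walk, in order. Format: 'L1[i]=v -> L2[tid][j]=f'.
vaddr = 405 = 0b0110010101
Split: l1_idx=3, l2_idx=0, offset=21

Answer: L1[3]=0 -> L2[0][0]=14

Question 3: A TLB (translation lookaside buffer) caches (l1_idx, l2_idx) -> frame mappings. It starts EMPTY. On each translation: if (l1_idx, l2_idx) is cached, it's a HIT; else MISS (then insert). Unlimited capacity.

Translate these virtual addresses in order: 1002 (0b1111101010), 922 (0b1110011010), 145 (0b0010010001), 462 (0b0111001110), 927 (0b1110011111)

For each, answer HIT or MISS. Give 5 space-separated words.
Answer: MISS MISS MISS MISS HIT

Derivation:
vaddr=1002: (7,3) not in TLB -> MISS, insert
vaddr=922: (7,0) not in TLB -> MISS, insert
vaddr=145: (1,0) not in TLB -> MISS, insert
vaddr=462: (3,2) not in TLB -> MISS, insert
vaddr=927: (7,0) in TLB -> HIT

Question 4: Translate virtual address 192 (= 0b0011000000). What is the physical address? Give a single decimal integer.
vaddr = 192 = 0b0011000000
Split: l1_idx=1, l2_idx=2, offset=0
L1[1] = 2
L2[2][2] = 62
paddr = 62 * 32 + 0 = 1984

Answer: 1984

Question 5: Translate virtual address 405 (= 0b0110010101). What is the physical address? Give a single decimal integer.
vaddr = 405 = 0b0110010101
Split: l1_idx=3, l2_idx=0, offset=21
L1[3] = 0
L2[0][0] = 14
paddr = 14 * 32 + 21 = 469

Answer: 469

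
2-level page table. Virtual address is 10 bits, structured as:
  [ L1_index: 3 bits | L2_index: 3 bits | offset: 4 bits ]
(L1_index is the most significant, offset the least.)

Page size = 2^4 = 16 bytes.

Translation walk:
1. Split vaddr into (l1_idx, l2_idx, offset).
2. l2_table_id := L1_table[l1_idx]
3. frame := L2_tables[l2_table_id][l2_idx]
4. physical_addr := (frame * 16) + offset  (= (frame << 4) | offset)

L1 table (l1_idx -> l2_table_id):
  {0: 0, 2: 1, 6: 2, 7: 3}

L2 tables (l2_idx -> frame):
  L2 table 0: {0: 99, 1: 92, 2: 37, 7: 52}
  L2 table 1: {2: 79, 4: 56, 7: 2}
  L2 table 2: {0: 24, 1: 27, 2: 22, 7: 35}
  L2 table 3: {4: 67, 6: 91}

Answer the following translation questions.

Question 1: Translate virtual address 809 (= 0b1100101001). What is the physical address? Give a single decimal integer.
vaddr = 809 = 0b1100101001
Split: l1_idx=6, l2_idx=2, offset=9
L1[6] = 2
L2[2][2] = 22
paddr = 22 * 16 + 9 = 361

Answer: 361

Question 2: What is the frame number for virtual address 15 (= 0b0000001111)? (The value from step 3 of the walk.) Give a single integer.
vaddr = 15: l1_idx=0, l2_idx=0
L1[0] = 0; L2[0][0] = 99

Answer: 99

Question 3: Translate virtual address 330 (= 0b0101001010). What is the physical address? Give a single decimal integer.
Answer: 906

Derivation:
vaddr = 330 = 0b0101001010
Split: l1_idx=2, l2_idx=4, offset=10
L1[2] = 1
L2[1][4] = 56
paddr = 56 * 16 + 10 = 906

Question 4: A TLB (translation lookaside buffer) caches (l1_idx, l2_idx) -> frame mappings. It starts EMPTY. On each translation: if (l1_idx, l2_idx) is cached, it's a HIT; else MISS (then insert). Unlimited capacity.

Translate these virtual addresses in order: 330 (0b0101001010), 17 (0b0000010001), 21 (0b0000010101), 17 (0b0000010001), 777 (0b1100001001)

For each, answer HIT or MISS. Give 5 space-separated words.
vaddr=330: (2,4) not in TLB -> MISS, insert
vaddr=17: (0,1) not in TLB -> MISS, insert
vaddr=21: (0,1) in TLB -> HIT
vaddr=17: (0,1) in TLB -> HIT
vaddr=777: (6,0) not in TLB -> MISS, insert

Answer: MISS MISS HIT HIT MISS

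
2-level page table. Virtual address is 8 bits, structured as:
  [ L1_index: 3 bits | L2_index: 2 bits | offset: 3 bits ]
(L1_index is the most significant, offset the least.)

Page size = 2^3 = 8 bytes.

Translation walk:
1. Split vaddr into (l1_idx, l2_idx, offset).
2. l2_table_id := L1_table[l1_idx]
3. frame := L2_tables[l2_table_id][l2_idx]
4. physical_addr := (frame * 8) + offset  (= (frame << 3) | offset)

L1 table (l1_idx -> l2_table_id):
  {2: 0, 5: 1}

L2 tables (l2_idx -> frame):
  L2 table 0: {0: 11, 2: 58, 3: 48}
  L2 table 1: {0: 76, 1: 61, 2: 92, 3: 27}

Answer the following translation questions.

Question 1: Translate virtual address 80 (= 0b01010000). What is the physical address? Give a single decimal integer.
vaddr = 80 = 0b01010000
Split: l1_idx=2, l2_idx=2, offset=0
L1[2] = 0
L2[0][2] = 58
paddr = 58 * 8 + 0 = 464

Answer: 464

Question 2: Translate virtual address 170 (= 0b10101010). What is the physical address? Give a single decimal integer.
vaddr = 170 = 0b10101010
Split: l1_idx=5, l2_idx=1, offset=2
L1[5] = 1
L2[1][1] = 61
paddr = 61 * 8 + 2 = 490

Answer: 490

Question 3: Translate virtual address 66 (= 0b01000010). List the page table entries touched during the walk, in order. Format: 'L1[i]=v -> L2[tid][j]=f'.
Answer: L1[2]=0 -> L2[0][0]=11

Derivation:
vaddr = 66 = 0b01000010
Split: l1_idx=2, l2_idx=0, offset=2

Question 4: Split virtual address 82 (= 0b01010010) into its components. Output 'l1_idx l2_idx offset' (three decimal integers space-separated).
Answer: 2 2 2

Derivation:
vaddr = 82 = 0b01010010
  top 3 bits -> l1_idx = 2
  next 2 bits -> l2_idx = 2
  bottom 3 bits -> offset = 2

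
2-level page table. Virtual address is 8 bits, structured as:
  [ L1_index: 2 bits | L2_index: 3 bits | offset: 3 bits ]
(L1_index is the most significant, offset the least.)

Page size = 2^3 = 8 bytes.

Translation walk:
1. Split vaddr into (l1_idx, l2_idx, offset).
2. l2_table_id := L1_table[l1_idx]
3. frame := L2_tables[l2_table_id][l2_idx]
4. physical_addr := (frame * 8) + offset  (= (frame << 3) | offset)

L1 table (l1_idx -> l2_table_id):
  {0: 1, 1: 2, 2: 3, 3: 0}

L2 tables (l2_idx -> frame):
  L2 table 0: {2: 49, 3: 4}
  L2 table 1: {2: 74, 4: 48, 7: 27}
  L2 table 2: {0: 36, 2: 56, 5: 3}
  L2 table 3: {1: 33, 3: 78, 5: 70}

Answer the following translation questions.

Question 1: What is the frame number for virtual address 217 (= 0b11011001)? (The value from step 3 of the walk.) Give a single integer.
vaddr = 217: l1_idx=3, l2_idx=3
L1[3] = 0; L2[0][3] = 4

Answer: 4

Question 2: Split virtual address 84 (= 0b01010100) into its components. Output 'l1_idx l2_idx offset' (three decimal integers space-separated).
Answer: 1 2 4

Derivation:
vaddr = 84 = 0b01010100
  top 2 bits -> l1_idx = 1
  next 3 bits -> l2_idx = 2
  bottom 3 bits -> offset = 4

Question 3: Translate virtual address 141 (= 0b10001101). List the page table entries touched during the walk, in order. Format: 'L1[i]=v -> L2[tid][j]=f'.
vaddr = 141 = 0b10001101
Split: l1_idx=2, l2_idx=1, offset=5

Answer: L1[2]=3 -> L2[3][1]=33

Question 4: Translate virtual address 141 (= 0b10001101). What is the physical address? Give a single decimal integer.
vaddr = 141 = 0b10001101
Split: l1_idx=2, l2_idx=1, offset=5
L1[2] = 3
L2[3][1] = 33
paddr = 33 * 8 + 5 = 269

Answer: 269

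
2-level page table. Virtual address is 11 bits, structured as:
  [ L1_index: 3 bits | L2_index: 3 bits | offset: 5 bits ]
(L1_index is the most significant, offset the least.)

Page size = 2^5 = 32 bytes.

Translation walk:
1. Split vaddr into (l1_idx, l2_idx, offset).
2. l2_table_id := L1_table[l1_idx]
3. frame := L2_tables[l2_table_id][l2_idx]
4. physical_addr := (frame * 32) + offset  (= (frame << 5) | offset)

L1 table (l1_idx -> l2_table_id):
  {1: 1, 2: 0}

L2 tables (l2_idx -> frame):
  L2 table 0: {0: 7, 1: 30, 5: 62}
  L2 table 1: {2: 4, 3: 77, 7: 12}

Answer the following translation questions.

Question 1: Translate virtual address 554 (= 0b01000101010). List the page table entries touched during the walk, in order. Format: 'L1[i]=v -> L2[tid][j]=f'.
vaddr = 554 = 0b01000101010
Split: l1_idx=2, l2_idx=1, offset=10

Answer: L1[2]=0 -> L2[0][1]=30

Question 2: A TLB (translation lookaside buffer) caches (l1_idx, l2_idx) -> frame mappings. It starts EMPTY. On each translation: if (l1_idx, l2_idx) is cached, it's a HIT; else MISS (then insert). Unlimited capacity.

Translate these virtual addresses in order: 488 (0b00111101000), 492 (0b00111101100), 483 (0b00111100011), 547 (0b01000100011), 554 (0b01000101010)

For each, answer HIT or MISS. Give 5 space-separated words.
vaddr=488: (1,7) not in TLB -> MISS, insert
vaddr=492: (1,7) in TLB -> HIT
vaddr=483: (1,7) in TLB -> HIT
vaddr=547: (2,1) not in TLB -> MISS, insert
vaddr=554: (2,1) in TLB -> HIT

Answer: MISS HIT HIT MISS HIT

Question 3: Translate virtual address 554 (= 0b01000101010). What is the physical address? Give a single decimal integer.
Answer: 970

Derivation:
vaddr = 554 = 0b01000101010
Split: l1_idx=2, l2_idx=1, offset=10
L1[2] = 0
L2[0][1] = 30
paddr = 30 * 32 + 10 = 970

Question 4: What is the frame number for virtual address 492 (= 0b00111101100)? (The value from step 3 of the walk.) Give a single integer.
Answer: 12

Derivation:
vaddr = 492: l1_idx=1, l2_idx=7
L1[1] = 1; L2[1][7] = 12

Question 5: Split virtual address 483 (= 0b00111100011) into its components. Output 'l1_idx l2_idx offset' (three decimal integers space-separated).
vaddr = 483 = 0b00111100011
  top 3 bits -> l1_idx = 1
  next 3 bits -> l2_idx = 7
  bottom 5 bits -> offset = 3

Answer: 1 7 3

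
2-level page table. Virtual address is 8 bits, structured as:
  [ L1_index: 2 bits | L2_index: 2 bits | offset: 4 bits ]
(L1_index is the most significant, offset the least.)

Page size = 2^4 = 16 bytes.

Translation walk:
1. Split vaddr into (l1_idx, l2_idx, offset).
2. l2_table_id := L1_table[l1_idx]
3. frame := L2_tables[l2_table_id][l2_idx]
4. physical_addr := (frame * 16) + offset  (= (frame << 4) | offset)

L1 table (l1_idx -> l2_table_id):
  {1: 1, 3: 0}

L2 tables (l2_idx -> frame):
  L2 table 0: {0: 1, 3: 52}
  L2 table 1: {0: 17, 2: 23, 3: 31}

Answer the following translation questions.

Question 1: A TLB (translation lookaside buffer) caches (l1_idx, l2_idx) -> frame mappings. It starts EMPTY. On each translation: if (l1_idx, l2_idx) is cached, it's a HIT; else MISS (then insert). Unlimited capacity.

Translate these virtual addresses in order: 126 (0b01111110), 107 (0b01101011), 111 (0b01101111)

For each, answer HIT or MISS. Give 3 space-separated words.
vaddr=126: (1,3) not in TLB -> MISS, insert
vaddr=107: (1,2) not in TLB -> MISS, insert
vaddr=111: (1,2) in TLB -> HIT

Answer: MISS MISS HIT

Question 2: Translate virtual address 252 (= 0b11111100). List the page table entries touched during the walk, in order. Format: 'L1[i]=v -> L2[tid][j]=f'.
vaddr = 252 = 0b11111100
Split: l1_idx=3, l2_idx=3, offset=12

Answer: L1[3]=0 -> L2[0][3]=52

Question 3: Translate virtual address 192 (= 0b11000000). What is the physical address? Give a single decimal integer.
vaddr = 192 = 0b11000000
Split: l1_idx=3, l2_idx=0, offset=0
L1[3] = 0
L2[0][0] = 1
paddr = 1 * 16 + 0 = 16

Answer: 16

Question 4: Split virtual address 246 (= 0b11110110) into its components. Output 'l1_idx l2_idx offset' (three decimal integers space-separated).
vaddr = 246 = 0b11110110
  top 2 bits -> l1_idx = 3
  next 2 bits -> l2_idx = 3
  bottom 4 bits -> offset = 6

Answer: 3 3 6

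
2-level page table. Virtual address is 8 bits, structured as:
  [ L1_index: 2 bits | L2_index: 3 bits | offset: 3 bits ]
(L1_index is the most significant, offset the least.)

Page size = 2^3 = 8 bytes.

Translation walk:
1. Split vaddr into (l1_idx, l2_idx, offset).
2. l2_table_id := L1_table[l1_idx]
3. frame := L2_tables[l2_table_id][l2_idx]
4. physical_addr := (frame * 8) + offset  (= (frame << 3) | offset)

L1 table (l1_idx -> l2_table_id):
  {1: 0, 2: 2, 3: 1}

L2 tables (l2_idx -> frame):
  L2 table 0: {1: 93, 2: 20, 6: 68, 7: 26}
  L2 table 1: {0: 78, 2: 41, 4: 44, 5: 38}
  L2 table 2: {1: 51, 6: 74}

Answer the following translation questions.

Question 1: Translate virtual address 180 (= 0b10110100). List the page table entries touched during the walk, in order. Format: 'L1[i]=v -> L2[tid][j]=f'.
Answer: L1[2]=2 -> L2[2][6]=74

Derivation:
vaddr = 180 = 0b10110100
Split: l1_idx=2, l2_idx=6, offset=4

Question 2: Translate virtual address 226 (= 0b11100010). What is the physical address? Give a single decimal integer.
vaddr = 226 = 0b11100010
Split: l1_idx=3, l2_idx=4, offset=2
L1[3] = 1
L2[1][4] = 44
paddr = 44 * 8 + 2 = 354

Answer: 354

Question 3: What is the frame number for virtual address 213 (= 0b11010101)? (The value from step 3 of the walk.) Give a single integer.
vaddr = 213: l1_idx=3, l2_idx=2
L1[3] = 1; L2[1][2] = 41

Answer: 41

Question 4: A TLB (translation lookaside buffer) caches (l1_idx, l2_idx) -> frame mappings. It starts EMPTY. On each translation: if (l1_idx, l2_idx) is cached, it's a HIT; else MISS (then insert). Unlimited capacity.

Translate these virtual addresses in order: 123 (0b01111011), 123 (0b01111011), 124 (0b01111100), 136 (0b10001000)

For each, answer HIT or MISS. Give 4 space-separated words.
vaddr=123: (1,7) not in TLB -> MISS, insert
vaddr=123: (1,7) in TLB -> HIT
vaddr=124: (1,7) in TLB -> HIT
vaddr=136: (2,1) not in TLB -> MISS, insert

Answer: MISS HIT HIT MISS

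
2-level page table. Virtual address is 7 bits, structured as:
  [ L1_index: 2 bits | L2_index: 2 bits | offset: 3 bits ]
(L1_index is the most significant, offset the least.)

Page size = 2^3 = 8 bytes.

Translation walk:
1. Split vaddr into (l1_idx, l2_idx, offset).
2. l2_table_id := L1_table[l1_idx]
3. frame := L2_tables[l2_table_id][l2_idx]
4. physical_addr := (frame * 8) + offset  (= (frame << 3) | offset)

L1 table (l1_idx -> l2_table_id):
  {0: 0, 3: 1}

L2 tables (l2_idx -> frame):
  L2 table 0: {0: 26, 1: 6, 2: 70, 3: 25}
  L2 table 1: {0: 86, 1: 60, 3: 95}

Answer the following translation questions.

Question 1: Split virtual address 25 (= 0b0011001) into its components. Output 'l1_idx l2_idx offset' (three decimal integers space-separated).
Answer: 0 3 1

Derivation:
vaddr = 25 = 0b0011001
  top 2 bits -> l1_idx = 0
  next 2 bits -> l2_idx = 3
  bottom 3 bits -> offset = 1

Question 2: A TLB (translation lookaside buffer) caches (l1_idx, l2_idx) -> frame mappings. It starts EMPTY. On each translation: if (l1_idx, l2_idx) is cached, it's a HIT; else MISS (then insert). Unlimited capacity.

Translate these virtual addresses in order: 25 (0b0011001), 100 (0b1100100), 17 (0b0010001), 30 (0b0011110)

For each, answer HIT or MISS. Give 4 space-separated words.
Answer: MISS MISS MISS HIT

Derivation:
vaddr=25: (0,3) not in TLB -> MISS, insert
vaddr=100: (3,0) not in TLB -> MISS, insert
vaddr=17: (0,2) not in TLB -> MISS, insert
vaddr=30: (0,3) in TLB -> HIT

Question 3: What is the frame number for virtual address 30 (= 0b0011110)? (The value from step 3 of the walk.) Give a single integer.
Answer: 25

Derivation:
vaddr = 30: l1_idx=0, l2_idx=3
L1[0] = 0; L2[0][3] = 25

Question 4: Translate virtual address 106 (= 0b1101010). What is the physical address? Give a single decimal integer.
vaddr = 106 = 0b1101010
Split: l1_idx=3, l2_idx=1, offset=2
L1[3] = 1
L2[1][1] = 60
paddr = 60 * 8 + 2 = 482

Answer: 482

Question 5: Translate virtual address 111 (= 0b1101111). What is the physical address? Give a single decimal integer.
vaddr = 111 = 0b1101111
Split: l1_idx=3, l2_idx=1, offset=7
L1[3] = 1
L2[1][1] = 60
paddr = 60 * 8 + 7 = 487

Answer: 487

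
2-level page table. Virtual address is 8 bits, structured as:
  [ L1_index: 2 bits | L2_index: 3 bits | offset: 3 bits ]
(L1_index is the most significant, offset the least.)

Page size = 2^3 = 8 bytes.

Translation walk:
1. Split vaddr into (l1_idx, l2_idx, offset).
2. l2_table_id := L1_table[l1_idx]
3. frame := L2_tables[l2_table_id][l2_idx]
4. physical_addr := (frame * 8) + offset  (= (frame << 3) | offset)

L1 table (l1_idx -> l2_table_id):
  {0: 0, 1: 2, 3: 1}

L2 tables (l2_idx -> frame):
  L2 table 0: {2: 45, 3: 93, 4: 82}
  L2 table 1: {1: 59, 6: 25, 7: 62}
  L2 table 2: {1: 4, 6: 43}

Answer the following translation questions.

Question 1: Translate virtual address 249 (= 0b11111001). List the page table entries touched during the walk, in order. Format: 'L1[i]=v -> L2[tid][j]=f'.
vaddr = 249 = 0b11111001
Split: l1_idx=3, l2_idx=7, offset=1

Answer: L1[3]=1 -> L2[1][7]=62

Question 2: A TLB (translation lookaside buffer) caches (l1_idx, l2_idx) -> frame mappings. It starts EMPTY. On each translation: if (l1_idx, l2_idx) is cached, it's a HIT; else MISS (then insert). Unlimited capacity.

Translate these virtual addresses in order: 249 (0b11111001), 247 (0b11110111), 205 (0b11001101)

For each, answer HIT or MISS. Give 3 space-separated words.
vaddr=249: (3,7) not in TLB -> MISS, insert
vaddr=247: (3,6) not in TLB -> MISS, insert
vaddr=205: (3,1) not in TLB -> MISS, insert

Answer: MISS MISS MISS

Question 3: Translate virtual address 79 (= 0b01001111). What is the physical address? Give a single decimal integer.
vaddr = 79 = 0b01001111
Split: l1_idx=1, l2_idx=1, offset=7
L1[1] = 2
L2[2][1] = 4
paddr = 4 * 8 + 7 = 39

Answer: 39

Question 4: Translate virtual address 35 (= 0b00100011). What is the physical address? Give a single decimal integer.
Answer: 659

Derivation:
vaddr = 35 = 0b00100011
Split: l1_idx=0, l2_idx=4, offset=3
L1[0] = 0
L2[0][4] = 82
paddr = 82 * 8 + 3 = 659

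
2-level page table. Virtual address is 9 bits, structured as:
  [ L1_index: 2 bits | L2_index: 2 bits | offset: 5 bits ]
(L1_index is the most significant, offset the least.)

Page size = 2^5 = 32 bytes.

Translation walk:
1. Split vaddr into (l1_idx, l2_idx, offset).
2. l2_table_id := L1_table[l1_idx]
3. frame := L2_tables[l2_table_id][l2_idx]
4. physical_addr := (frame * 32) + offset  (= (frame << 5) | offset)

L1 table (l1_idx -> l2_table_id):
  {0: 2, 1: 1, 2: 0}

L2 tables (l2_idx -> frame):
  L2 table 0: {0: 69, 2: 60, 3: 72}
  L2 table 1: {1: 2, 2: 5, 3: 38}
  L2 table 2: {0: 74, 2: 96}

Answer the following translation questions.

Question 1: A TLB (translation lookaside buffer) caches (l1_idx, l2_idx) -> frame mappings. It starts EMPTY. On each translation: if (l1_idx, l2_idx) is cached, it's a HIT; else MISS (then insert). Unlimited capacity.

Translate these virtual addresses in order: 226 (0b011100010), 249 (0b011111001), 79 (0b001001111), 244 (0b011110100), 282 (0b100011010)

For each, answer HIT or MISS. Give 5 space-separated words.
vaddr=226: (1,3) not in TLB -> MISS, insert
vaddr=249: (1,3) in TLB -> HIT
vaddr=79: (0,2) not in TLB -> MISS, insert
vaddr=244: (1,3) in TLB -> HIT
vaddr=282: (2,0) not in TLB -> MISS, insert

Answer: MISS HIT MISS HIT MISS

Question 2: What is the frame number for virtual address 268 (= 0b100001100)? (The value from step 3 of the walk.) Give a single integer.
Answer: 69

Derivation:
vaddr = 268: l1_idx=2, l2_idx=0
L1[2] = 0; L2[0][0] = 69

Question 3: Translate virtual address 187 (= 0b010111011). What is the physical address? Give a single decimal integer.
Answer: 91

Derivation:
vaddr = 187 = 0b010111011
Split: l1_idx=1, l2_idx=1, offset=27
L1[1] = 1
L2[1][1] = 2
paddr = 2 * 32 + 27 = 91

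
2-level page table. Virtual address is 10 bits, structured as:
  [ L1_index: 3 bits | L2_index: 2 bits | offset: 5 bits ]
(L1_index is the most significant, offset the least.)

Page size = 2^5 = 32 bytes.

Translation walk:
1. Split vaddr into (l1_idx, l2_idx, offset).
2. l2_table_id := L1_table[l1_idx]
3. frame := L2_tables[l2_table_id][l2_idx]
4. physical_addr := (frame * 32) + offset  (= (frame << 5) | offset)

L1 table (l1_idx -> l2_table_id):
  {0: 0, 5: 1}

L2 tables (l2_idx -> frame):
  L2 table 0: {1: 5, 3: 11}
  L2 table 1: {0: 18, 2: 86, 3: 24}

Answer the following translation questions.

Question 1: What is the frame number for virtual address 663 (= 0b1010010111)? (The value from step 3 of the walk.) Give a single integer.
vaddr = 663: l1_idx=5, l2_idx=0
L1[5] = 1; L2[1][0] = 18

Answer: 18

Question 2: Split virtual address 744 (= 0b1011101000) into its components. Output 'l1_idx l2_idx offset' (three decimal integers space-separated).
Answer: 5 3 8

Derivation:
vaddr = 744 = 0b1011101000
  top 3 bits -> l1_idx = 5
  next 2 bits -> l2_idx = 3
  bottom 5 bits -> offset = 8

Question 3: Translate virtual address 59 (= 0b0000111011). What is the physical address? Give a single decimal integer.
Answer: 187

Derivation:
vaddr = 59 = 0b0000111011
Split: l1_idx=0, l2_idx=1, offset=27
L1[0] = 0
L2[0][1] = 5
paddr = 5 * 32 + 27 = 187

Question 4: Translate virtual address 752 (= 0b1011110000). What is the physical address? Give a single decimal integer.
Answer: 784

Derivation:
vaddr = 752 = 0b1011110000
Split: l1_idx=5, l2_idx=3, offset=16
L1[5] = 1
L2[1][3] = 24
paddr = 24 * 32 + 16 = 784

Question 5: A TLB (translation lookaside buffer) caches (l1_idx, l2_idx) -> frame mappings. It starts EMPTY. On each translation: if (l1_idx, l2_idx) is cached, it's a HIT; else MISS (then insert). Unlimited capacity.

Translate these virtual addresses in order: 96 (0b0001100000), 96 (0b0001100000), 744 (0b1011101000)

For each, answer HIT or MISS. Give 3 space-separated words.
Answer: MISS HIT MISS

Derivation:
vaddr=96: (0,3) not in TLB -> MISS, insert
vaddr=96: (0,3) in TLB -> HIT
vaddr=744: (5,3) not in TLB -> MISS, insert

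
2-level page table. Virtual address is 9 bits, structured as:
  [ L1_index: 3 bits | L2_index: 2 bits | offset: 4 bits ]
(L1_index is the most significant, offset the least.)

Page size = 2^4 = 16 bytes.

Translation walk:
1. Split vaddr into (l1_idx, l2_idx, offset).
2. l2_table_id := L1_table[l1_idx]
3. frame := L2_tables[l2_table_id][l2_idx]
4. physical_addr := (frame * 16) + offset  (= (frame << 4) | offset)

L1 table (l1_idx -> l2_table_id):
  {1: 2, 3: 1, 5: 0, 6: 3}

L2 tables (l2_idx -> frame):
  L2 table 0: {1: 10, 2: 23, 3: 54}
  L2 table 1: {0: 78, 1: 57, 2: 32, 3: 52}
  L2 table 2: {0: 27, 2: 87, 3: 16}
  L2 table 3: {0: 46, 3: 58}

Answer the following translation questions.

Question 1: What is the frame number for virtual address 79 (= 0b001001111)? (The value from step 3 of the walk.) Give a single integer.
vaddr = 79: l1_idx=1, l2_idx=0
L1[1] = 2; L2[2][0] = 27

Answer: 27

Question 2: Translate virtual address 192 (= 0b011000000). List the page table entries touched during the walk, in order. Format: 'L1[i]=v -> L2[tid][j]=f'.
Answer: L1[3]=1 -> L2[1][0]=78

Derivation:
vaddr = 192 = 0b011000000
Split: l1_idx=3, l2_idx=0, offset=0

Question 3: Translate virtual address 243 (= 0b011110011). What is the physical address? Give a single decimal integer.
Answer: 835

Derivation:
vaddr = 243 = 0b011110011
Split: l1_idx=3, l2_idx=3, offset=3
L1[3] = 1
L2[1][3] = 52
paddr = 52 * 16 + 3 = 835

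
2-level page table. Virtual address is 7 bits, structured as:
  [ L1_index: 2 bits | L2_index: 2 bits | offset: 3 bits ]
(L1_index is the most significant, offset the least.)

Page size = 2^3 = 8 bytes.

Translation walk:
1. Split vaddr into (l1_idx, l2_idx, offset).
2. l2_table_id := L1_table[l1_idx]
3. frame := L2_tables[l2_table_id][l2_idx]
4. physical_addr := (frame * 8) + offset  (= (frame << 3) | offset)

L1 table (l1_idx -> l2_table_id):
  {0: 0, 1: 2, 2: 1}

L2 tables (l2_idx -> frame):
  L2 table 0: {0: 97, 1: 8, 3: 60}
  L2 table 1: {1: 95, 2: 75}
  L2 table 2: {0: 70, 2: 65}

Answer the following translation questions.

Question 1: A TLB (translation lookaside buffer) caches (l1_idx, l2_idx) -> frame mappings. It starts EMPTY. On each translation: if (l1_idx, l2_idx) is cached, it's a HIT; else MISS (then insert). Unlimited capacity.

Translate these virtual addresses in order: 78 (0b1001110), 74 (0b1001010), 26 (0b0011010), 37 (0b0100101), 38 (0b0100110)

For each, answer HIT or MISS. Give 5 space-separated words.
Answer: MISS HIT MISS MISS HIT

Derivation:
vaddr=78: (2,1) not in TLB -> MISS, insert
vaddr=74: (2,1) in TLB -> HIT
vaddr=26: (0,3) not in TLB -> MISS, insert
vaddr=37: (1,0) not in TLB -> MISS, insert
vaddr=38: (1,0) in TLB -> HIT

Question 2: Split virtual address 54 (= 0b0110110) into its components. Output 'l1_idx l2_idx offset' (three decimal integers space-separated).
Answer: 1 2 6

Derivation:
vaddr = 54 = 0b0110110
  top 2 bits -> l1_idx = 1
  next 2 bits -> l2_idx = 2
  bottom 3 bits -> offset = 6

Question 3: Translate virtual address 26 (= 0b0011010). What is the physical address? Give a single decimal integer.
vaddr = 26 = 0b0011010
Split: l1_idx=0, l2_idx=3, offset=2
L1[0] = 0
L2[0][3] = 60
paddr = 60 * 8 + 2 = 482

Answer: 482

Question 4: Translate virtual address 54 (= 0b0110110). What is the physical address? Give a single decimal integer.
vaddr = 54 = 0b0110110
Split: l1_idx=1, l2_idx=2, offset=6
L1[1] = 2
L2[2][2] = 65
paddr = 65 * 8 + 6 = 526

Answer: 526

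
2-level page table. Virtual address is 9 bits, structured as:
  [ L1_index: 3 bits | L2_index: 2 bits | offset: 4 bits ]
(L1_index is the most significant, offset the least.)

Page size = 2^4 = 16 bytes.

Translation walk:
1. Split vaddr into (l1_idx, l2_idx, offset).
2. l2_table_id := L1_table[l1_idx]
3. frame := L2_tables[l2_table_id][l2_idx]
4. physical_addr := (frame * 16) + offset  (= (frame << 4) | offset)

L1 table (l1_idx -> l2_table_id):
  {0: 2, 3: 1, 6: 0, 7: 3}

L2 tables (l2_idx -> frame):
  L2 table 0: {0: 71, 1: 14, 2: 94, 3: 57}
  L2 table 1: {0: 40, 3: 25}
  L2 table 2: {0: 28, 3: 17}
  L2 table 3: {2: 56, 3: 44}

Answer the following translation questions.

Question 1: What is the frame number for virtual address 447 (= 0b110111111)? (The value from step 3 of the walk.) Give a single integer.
vaddr = 447: l1_idx=6, l2_idx=3
L1[6] = 0; L2[0][3] = 57

Answer: 57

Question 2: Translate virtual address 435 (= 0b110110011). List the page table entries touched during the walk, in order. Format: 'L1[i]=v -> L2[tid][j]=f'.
Answer: L1[6]=0 -> L2[0][3]=57

Derivation:
vaddr = 435 = 0b110110011
Split: l1_idx=6, l2_idx=3, offset=3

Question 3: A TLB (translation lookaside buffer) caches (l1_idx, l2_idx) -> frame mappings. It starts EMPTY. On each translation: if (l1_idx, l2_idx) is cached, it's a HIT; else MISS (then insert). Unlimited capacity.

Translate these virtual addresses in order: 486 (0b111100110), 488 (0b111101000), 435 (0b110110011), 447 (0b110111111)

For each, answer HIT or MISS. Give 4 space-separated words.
vaddr=486: (7,2) not in TLB -> MISS, insert
vaddr=488: (7,2) in TLB -> HIT
vaddr=435: (6,3) not in TLB -> MISS, insert
vaddr=447: (6,3) in TLB -> HIT

Answer: MISS HIT MISS HIT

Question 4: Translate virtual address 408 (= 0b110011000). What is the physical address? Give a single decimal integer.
Answer: 232

Derivation:
vaddr = 408 = 0b110011000
Split: l1_idx=6, l2_idx=1, offset=8
L1[6] = 0
L2[0][1] = 14
paddr = 14 * 16 + 8 = 232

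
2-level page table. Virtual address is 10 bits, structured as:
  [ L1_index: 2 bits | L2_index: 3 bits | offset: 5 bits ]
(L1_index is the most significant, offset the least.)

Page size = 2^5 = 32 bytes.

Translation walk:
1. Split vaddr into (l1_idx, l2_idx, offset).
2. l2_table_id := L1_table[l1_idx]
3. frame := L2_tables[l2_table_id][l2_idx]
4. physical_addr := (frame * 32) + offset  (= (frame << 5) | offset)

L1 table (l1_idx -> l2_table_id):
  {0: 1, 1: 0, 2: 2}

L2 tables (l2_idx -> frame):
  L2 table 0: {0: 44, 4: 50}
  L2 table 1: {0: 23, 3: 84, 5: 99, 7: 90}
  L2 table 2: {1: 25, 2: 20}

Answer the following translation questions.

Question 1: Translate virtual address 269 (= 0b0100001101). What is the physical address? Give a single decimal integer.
vaddr = 269 = 0b0100001101
Split: l1_idx=1, l2_idx=0, offset=13
L1[1] = 0
L2[0][0] = 44
paddr = 44 * 32 + 13 = 1421

Answer: 1421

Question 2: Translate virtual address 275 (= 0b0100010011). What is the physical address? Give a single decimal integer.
vaddr = 275 = 0b0100010011
Split: l1_idx=1, l2_idx=0, offset=19
L1[1] = 0
L2[0][0] = 44
paddr = 44 * 32 + 19 = 1427

Answer: 1427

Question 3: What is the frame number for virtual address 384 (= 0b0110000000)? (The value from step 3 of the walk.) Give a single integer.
Answer: 50

Derivation:
vaddr = 384: l1_idx=1, l2_idx=4
L1[1] = 0; L2[0][4] = 50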